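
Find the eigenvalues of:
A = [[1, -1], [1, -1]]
λ = 0, 0

Solve det(A - λI) = 0. For a 2×2 matrix this is λ² - (trace)λ + det = 0.
trace(A) = 1 - 1 = 0.
det(A) = (1)*(-1) - (-1)*(1) = -1 + 1 = 0.
Characteristic equation: λ² - (0)λ + (0) = 0.
Discriminant: (0)² - 4*(0) = 0 - 0 = 0.
Roots: λ = (0 ± √0) / 2 = 0, 0.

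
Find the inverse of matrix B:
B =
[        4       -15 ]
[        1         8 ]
det(B) = 47
B⁻¹ =
[     8/47     15/47 ]
[    -1/47      4/47 ]

For a 2×2 matrix B = [[a, b], [c, d]] with det(B) ≠ 0, B⁻¹ = (1/det(B)) * [[d, -b], [-c, a]].
det(B) = (4)*(8) - (-15)*(1) = 32 + 15 = 47.
B⁻¹ = (1/47) * [[8, 15], [-1, 4]].
Dividing each entry by 47 and reducing:
B⁻¹ =
[     8/47     15/47 ]
[    -1/47      4/47 ]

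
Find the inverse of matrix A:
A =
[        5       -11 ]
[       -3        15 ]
det(A) = 42
A⁻¹ =
[     5/14     11/42 ]
[     1/14      5/42 ]

For a 2×2 matrix A = [[a, b], [c, d]] with det(A) ≠ 0, A⁻¹ = (1/det(A)) * [[d, -b], [-c, a]].
det(A) = (5)*(15) - (-11)*(-3) = 75 - 33 = 42.
A⁻¹ = (1/42) * [[15, 11], [3, 5]].
Dividing each entry by 42 and reducing:
A⁻¹ =
[     5/14     11/42 ]
[     1/14      5/42 ]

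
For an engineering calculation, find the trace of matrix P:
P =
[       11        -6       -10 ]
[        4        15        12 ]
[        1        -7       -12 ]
tr(P) = 11 + 15 - 12 = 14

The trace of a square matrix is the sum of its diagonal entries.
Diagonal entries of P: P[0][0] = 11, P[1][1] = 15, P[2][2] = -12.
tr(P) = 11 + 15 - 12 = 14.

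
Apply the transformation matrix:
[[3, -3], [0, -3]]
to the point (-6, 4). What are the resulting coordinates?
(-30, -12)

Matrix multiplication:
[[3, -3], [0, -3]] × [-6, 4]ᵀ
= [3×-6 + -3×4, 0×-6 + -3×4]ᵀ
= [-30.0000, -12.0000]ᵀ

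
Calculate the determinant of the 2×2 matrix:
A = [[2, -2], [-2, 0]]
-4

For A = [[a, b], [c, d]], det(A) = a*d - b*c.
det(A) = (2)*(0) - (-2)*(-2) = 0 - 4 = -4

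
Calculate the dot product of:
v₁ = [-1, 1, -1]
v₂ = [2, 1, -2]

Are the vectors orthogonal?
1, No

The dot product is the sum of products of corresponding components.
v₁·v₂ = (-1)*(2) + (1)*(1) + (-1)*(-2) = -2 + 1 + 2 = 1.
Two vectors are orthogonal iff their dot product is 0; here the dot product is 1, so the vectors are not orthogonal.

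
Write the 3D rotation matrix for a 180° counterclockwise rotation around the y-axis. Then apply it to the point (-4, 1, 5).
R = [[-1, 0, 0], [0, 1, 0], [0, 0, -1]]; R·(-4, 1, 5) = (4, 1, -5)

Rotation matrix for 180° around y-axis:
cos(180°) = -1, sin(180°) = 0
R = [[-1, 0, 0], [0, 1, 0], [0, 0, -1]]
Apply to (-4, 1, 5): R·[-4, 1, 5]ᵀ = (4, 1, -5)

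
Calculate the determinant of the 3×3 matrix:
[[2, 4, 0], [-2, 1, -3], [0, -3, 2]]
2

Expansion along first row:
det = 2·det([[1,-3],[-3,2]]) - 4·det([[-2,-3],[0,2]]) + 0·det([[-2,1],[0,-3]])
    = 2·(1·2 - -3·-3) - 4·(-2·2 - -3·0) + 0·(-2·-3 - 1·0)
    = 2·-7 - 4·-4 + 0·6
    = -14 + 16 + 0 = 2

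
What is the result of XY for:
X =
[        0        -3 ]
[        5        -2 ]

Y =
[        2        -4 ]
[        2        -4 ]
XY =
[       -6        12 ]
[        6       -12 ]

Matrix multiplication: (XY)[i][j] = sum over k of X[i][k] * Y[k][j].
  (XY)[0][0] = (0)*(2) + (-3)*(2) = -6
  (XY)[0][1] = (0)*(-4) + (-3)*(-4) = 12
  (XY)[1][0] = (5)*(2) + (-2)*(2) = 6
  (XY)[1][1] = (5)*(-4) + (-2)*(-4) = -12
XY =
[       -6        12 ]
[        6       -12 ]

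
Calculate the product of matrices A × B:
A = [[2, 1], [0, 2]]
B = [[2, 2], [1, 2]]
[[5, 6], [2, 4]]

Matrix multiplication:
C[0][0] = 2×2 + 1×1 = 5
C[0][1] = 2×2 + 1×2 = 6
C[1][0] = 0×2 + 2×1 = 2
C[1][1] = 0×2 + 2×2 = 4
Result: [[5, 6], [2, 4]]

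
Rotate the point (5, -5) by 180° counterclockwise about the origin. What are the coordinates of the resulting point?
(-5, 5)

Rotation matrix R(θ) = [[cos θ, -sin θ], [sin θ, cos θ]]; for θ = 180°:
R = [[-1, 0], [0, -1]]
Result: R × [5, -5]ᵀ = [-1·5 + (0)·-5, 0·5 + (-1)·-5]ᵀ = (-5, 5)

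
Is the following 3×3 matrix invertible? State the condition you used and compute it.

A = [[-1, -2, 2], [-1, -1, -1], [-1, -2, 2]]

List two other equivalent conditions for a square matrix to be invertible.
No, not invertible; det(A) = 0 (two rows are equal, so the rows are linearly dependent). Equivalent conditions (failing for this A): rank(A) < 3; Ax = 0 has non-trivial solutions; 0 is an eigenvalue; the columns are linearly dependent.

To check invertibility, compute det(A).
In this matrix, row 0 and the last row are identical, so one row is a scalar multiple of another and the rows are linearly dependent.
A matrix with linearly dependent rows has det = 0 and is not invertible.
Equivalent failed conditions:
- rank(A) < 3.
- Ax = 0 has non-trivial solutions.
- 0 is an eigenvalue.
- The columns are linearly dependent.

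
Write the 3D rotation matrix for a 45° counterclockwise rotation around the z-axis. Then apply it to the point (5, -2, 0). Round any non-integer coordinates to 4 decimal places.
R = [[√2/2, -√2/2, 0], [√2/2, √2/2, 0], [0, 0, 1]]; R·(5, -2, 0) = (4.9497, 2.1213, 0.0000)

Rotation matrix for 45° around z-axis:
cos(45°) = √2/2, sin(45°) = √2/2
R = [[√2/2, -√2/2, 0], [√2/2, √2/2, 0], [0, 0, 1]]
Apply to (5, -2, 0): R·[5, -2, 0]ᵀ = (4.9497, 2.1213, 0.0000)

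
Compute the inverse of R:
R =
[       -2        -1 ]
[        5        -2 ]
det(R) = 9
R⁻¹ =
[     -2/9       1/9 ]
[     -5/9      -2/9 ]

For a 2×2 matrix R = [[a, b], [c, d]] with det(R) ≠ 0, R⁻¹ = (1/det(R)) * [[d, -b], [-c, a]].
det(R) = (-2)*(-2) - (-1)*(5) = 4 + 5 = 9.
R⁻¹ = (1/9) * [[-2, 1], [-5, -2]].
Dividing each entry by 9 and reducing:
R⁻¹ =
[     -2/9       1/9 ]
[     -5/9      -2/9 ]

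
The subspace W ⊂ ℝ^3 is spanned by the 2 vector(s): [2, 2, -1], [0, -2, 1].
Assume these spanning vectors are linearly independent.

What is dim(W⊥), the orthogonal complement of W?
dim(W⊥) = 1

For any subspace W of ℝ^n, dim(W) + dim(W⊥) = n (the whole-space dimension).
Here the given 2 vectors are linearly independent, so dim(W) = 2.
Thus dim(W⊥) = n - dim(W) = 3 - 2 = 1.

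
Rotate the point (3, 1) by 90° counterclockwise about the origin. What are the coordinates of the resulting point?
(-1, 3)

Rotation matrix R(θ) = [[cos θ, -sin θ], [sin θ, cos θ]]; for θ = 90°:
R = [[0, -1], [1, 0]]
Result: R × [3, 1]ᵀ = [0·3 + (-1)·1, 1·3 + (0)·1]ᵀ = (-1, 3)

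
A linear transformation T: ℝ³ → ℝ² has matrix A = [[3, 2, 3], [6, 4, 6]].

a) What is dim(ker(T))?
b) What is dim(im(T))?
dim(ker) = 2, dim(im) = 1

Observe that row 2 = 2 × row 1 (so the rows are linearly dependent).
Thus rank(A) = 1 (only one linearly independent row).
dim(im(T)) = rank(A) = 1.
By the rank-nullity theorem applied to T: ℝ³ → ℝ², rank(A) + nullity(A) = 3 (the domain dimension), so dim(ker(T)) = 3 - 1 = 2.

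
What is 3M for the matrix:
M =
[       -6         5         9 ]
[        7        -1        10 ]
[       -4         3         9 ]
3M =
[      -18        15        27 ]
[       21        -3        30 ]
[      -12         9        27 ]

Scalar multiplication is elementwise: (3M)[i][j] = 3 * M[i][j].
  (3M)[0][0] = 3 * (-6) = -18
  (3M)[0][1] = 3 * (5) = 15
  (3M)[0][2] = 3 * (9) = 27
  (3M)[1][0] = 3 * (7) = 21
  (3M)[1][1] = 3 * (-1) = -3
  (3M)[1][2] = 3 * (10) = 30
  (3M)[2][0] = 3 * (-4) = -12
  (3M)[2][1] = 3 * (3) = 9
  (3M)[2][2] = 3 * (9) = 27
3M =
[      -18        15        27 ]
[       21        -3        30 ]
[      -12         9        27 ]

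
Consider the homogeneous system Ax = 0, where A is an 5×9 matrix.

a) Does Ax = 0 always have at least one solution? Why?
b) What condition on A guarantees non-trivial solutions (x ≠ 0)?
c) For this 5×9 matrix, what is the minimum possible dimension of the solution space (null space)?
a) Yes, x = 0 is always a solution. b) When A has linearly dependent columns (rank < n). c) Minimum nullity = 4.

a) x = 0 satisfies A·0 = 0, so the zero vector is always a solution.
b) Non-trivial solutions exist iff the columns of A are linearly dependent, equivalently rank(A) < n (the number of columns).
c) By rank-nullity, rank(A) + nullity(A) = n = 9. Since A has only 5 rows, rank(A) ≤ 5, so nullity(A) ≥ 9 - 5 = 4.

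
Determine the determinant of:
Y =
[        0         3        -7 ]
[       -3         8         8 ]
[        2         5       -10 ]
det(Y) = 175

Expand along row 0 (cofactor expansion): det(Y) = a*(e*i - f*h) - b*(d*i - f*g) + c*(d*h - e*g), where the 3×3 is [[a, b, c], [d, e, f], [g, h, i]].
Minor M_00 = (8)*(-10) - (8)*(5) = -80 - 40 = -120.
Minor M_01 = (-3)*(-10) - (8)*(2) = 30 - 16 = 14.
Minor M_02 = (-3)*(5) - (8)*(2) = -15 - 16 = -31.
det(Y) = (0)*(-120) - (3)*(14) + (-7)*(-31) = 0 - 42 + 217 = 175.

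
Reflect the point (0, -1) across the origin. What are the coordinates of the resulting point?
(0, 1)

Reflection across origin: (0, -1) → (0, 1)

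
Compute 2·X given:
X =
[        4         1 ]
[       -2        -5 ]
2X =
[        8         2 ]
[       -4       -10 ]

Scalar multiplication is elementwise: (2X)[i][j] = 2 * X[i][j].
  (2X)[0][0] = 2 * (4) = 8
  (2X)[0][1] = 2 * (1) = 2
  (2X)[1][0] = 2 * (-2) = -4
  (2X)[1][1] = 2 * (-5) = -10
2X =
[        8         2 ]
[       -4       -10 ]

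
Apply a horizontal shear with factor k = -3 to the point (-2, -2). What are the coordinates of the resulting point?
(4, -2)

Shear matrix for horizontal shear with factor k = -3:
[[1, -3], [0, 1]]
Result: (-2, -2) → (4, -2)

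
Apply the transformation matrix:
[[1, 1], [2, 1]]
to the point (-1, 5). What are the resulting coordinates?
(4, 3)

Matrix multiplication:
[[1, 1], [2, 1]] × [-1, 5]ᵀ
= [1×-1 + 1×5, 2×-1 + 1×5]ᵀ
= [4.0000, 3.0000]ᵀ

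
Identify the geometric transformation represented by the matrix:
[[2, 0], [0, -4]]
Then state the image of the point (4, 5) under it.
non-uniform scaling by (2, -4); image of (4, 5) is (8, -20)

This is diagonal with distinct entries, so it scales the x-axis by 2 and the y-axis by -4.
The matrix [[2, 0], [0, -4]] represents: non-uniform scaling by (2, -4).
Applying it to (4, 5): [2·4 + 0·5, 0·4 + -4·5] = (8, -20).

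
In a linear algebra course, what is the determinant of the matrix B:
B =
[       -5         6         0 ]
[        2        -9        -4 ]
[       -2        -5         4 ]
det(B) = 280

Expand along row 0 (cofactor expansion): det(B) = a*(e*i - f*h) - b*(d*i - f*g) + c*(d*h - e*g), where the 3×3 is [[a, b, c], [d, e, f], [g, h, i]].
Minor M_00 = (-9)*(4) - (-4)*(-5) = -36 - 20 = -56.
Minor M_01 = (2)*(4) - (-4)*(-2) = 8 - 8 = 0.
Minor M_02 = (2)*(-5) - (-9)*(-2) = -10 - 18 = -28.
det(B) = (-5)*(-56) - (6)*(0) + (0)*(-28) = 280 + 0 + 0 = 280.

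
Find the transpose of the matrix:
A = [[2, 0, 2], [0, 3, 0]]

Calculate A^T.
[[2, 0], [0, 3], [2, 0]]

The transpose sends entry (i,j) to (j,i); rows become columns.
Row 0 of A: [2, 0, 2] -> column 0 of A^T.
Row 1 of A: [0, 3, 0] -> column 1 of A^T.
A^T = [[2, 0], [0, 3], [2, 0]]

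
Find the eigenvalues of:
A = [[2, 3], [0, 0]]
λ = 0, 2

Solve det(A - λI) = 0. For a 2×2 matrix this is λ² - (trace)λ + det = 0.
trace(A) = 2 + 0 = 2.
det(A) = (2)*(0) - (3)*(0) = 0 - 0 = 0.
Characteristic equation: λ² - (2)λ + (0) = 0.
Discriminant: (2)² - 4*(0) = 4 - 0 = 4.
Roots: λ = (2 ± √4) / 2 = 0, 2.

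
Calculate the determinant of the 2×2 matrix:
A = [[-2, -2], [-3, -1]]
-4

For A = [[a, b], [c, d]], det(A) = a*d - b*c.
det(A) = (-2)*(-1) - (-2)*(-3) = 2 - 6 = -4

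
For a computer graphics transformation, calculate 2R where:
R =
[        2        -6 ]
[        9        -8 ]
2R =
[        4       -12 ]
[       18       -16 ]

Scalar multiplication is elementwise: (2R)[i][j] = 2 * R[i][j].
  (2R)[0][0] = 2 * (2) = 4
  (2R)[0][1] = 2 * (-6) = -12
  (2R)[1][0] = 2 * (9) = 18
  (2R)[1][1] = 2 * (-8) = -16
2R =
[        4       -12 ]
[       18       -16 ]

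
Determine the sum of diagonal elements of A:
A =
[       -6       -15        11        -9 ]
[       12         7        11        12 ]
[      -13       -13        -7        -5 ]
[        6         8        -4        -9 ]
tr(A) = -6 + 7 - 7 - 9 = -15

The trace of a square matrix is the sum of its diagonal entries.
Diagonal entries of A: A[0][0] = -6, A[1][1] = 7, A[2][2] = -7, A[3][3] = -9.
tr(A) = -6 + 7 - 7 - 9 = -15.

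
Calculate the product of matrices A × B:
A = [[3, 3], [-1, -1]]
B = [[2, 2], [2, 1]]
[[12, 9], [-4, -3]]

Matrix multiplication:
C[0][0] = 3×2 + 3×2 = 12
C[0][1] = 3×2 + 3×1 = 9
C[1][0] = -1×2 + -1×2 = -4
C[1][1] = -1×2 + -1×1 = -3
Result: [[12, 9], [-4, -3]]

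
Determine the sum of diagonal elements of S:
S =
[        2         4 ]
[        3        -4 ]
tr(S) = 2 - 4 = -2

The trace of a square matrix is the sum of its diagonal entries.
Diagonal entries of S: S[0][0] = 2, S[1][1] = -4.
tr(S) = 2 - 4 = -2.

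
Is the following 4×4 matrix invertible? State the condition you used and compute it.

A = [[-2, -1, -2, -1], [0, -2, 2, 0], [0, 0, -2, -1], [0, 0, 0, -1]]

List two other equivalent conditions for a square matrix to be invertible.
Yes, invertible; det(A) = 8 ≠ 0. Equivalent conditions: rank(A) = 4; Ax = 0 has only the trivial solution; 0 is not an eigenvalue; the columns of A are linearly independent.

To check invertibility, compute det(A).
The given matrix is triangular, so det(A) equals the product of its diagonal entries = 8 ≠ 0.
Since det(A) ≠ 0, A is invertible.
Equivalent conditions for a square matrix A to be invertible:
- rank(A) = 4 (full rank).
- The homogeneous system Ax = 0 has only the trivial solution x = 0.
- 0 is not an eigenvalue of A.
- The columns (equivalently rows) of A are linearly independent.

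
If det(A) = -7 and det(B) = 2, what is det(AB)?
-14

Use the multiplicative property of determinants: det(AB) = det(A)*det(B).
det(AB) = (-7)*(2) = -14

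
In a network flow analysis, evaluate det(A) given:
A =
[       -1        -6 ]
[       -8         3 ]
det(A) = -51

For a 2×2 matrix [[a, b], [c, d]], det = a*d - b*c.
det(A) = (-1)*(3) - (-6)*(-8) = -3 - 48 = -51.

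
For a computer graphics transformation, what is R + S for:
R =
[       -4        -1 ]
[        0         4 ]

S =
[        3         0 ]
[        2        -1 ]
R + S =
[       -1        -1 ]
[        2         3 ]

Matrix addition is elementwise: (R+S)[i][j] = R[i][j] + S[i][j].
  (R+S)[0][0] = (-4) + (3) = -1
  (R+S)[0][1] = (-1) + (0) = -1
  (R+S)[1][0] = (0) + (2) = 2
  (R+S)[1][1] = (4) + (-1) = 3
R + S =
[       -1        -1 ]
[        2         3 ]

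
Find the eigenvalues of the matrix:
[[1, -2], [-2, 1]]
λ = -1 and λ = 3

Characteristic equation: det(A - λI) = 0
λ² - (trace)λ + (det) = 0
λ² - (2)λ + (-3) = 0
λ² - 2λ - 3 = 0
Solving: λ = -1, 3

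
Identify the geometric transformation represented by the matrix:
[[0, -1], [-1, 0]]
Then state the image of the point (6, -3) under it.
reflection across the line y = -x; image of (6, -3) is (3, -6)

This is a symmetric orthogonal matrix with determinant -1, which characterizes a reflection in ℝ².
The matrix [[0, -1], [-1, 0]] represents: reflection across the line y = -x.
Applying it to (6, -3): [0·6 + -1·-3, -1·6 + 0·-3] = (3, -6).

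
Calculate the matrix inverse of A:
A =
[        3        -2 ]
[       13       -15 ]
det(A) = -19
A⁻¹ =
[    15/19     -2/19 ]
[    13/19     -3/19 ]

For a 2×2 matrix A = [[a, b], [c, d]] with det(A) ≠ 0, A⁻¹ = (1/det(A)) * [[d, -b], [-c, a]].
det(A) = (3)*(-15) - (-2)*(13) = -45 + 26 = -19.
A⁻¹ = (1/-19) * [[-15, 2], [-13, 3]].
Dividing each entry by -19 and reducing:
A⁻¹ =
[    15/19     -2/19 ]
[    13/19     -3/19 ]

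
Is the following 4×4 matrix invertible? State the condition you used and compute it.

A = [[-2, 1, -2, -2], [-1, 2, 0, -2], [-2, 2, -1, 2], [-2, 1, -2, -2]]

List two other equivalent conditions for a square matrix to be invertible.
No, not invertible; det(A) = 0 (two rows are equal, so the rows are linearly dependent). Equivalent conditions (failing for this A): rank(A) < 4; Ax = 0 has non-trivial solutions; 0 is an eigenvalue; the columns are linearly dependent.

To check invertibility, compute det(A).
In this matrix, row 0 and the last row are identical, so one row is a scalar multiple of another and the rows are linearly dependent.
A matrix with linearly dependent rows has det = 0 and is not invertible.
Equivalent failed conditions:
- rank(A) < 4.
- Ax = 0 has non-trivial solutions.
- 0 is an eigenvalue.
- The columns are linearly dependent.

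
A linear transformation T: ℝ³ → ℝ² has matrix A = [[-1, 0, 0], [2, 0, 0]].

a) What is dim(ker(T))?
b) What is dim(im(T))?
dim(ker) = 2, dim(im) = 1

Observe that row 2 = -2 × row 1 (so the rows are linearly dependent).
Thus rank(A) = 1 (only one linearly independent row).
dim(im(T)) = rank(A) = 1.
By the rank-nullity theorem applied to T: ℝ³ → ℝ², rank(A) + nullity(A) = 3 (the domain dimension), so dim(ker(T)) = 3 - 1 = 2.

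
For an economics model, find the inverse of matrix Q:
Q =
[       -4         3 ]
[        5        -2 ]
det(Q) = -7
Q⁻¹ =
[      2/7       3/7 ]
[      5/7       4/7 ]

For a 2×2 matrix Q = [[a, b], [c, d]] with det(Q) ≠ 0, Q⁻¹ = (1/det(Q)) * [[d, -b], [-c, a]].
det(Q) = (-4)*(-2) - (3)*(5) = 8 - 15 = -7.
Q⁻¹ = (1/-7) * [[-2, -3], [-5, -4]].
Dividing each entry by -7 and reducing:
Q⁻¹ =
[      2/7       3/7 ]
[      5/7       4/7 ]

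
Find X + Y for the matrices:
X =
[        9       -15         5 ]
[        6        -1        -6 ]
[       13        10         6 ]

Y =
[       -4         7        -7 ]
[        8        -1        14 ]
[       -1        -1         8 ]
X + Y =
[        5        -8        -2 ]
[       14        -2         8 ]
[       12         9        14 ]

Matrix addition is elementwise: (X+Y)[i][j] = X[i][j] + Y[i][j].
  (X+Y)[0][0] = (9) + (-4) = 5
  (X+Y)[0][1] = (-15) + (7) = -8
  (X+Y)[0][2] = (5) + (-7) = -2
  (X+Y)[1][0] = (6) + (8) = 14
  (X+Y)[1][1] = (-1) + (-1) = -2
  (X+Y)[1][2] = (-6) + (14) = 8
  (X+Y)[2][0] = (13) + (-1) = 12
  (X+Y)[2][1] = (10) + (-1) = 9
  (X+Y)[2][2] = (6) + (8) = 14
X + Y =
[        5        -8        -2 ]
[       14        -2         8 ]
[       12         9        14 ]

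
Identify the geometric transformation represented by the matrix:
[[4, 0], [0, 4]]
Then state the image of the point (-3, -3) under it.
uniform scaling by factor 4; image of (-3, -3) is (-12, -12)

This is a diagonal matrix with equal entries 4, so it scales both axes by the same factor 4.
The matrix [[4, 0], [0, 4]] represents: uniform scaling by factor 4.
Applying it to (-3, -3): [4·-3 + 0·-3, 0·-3 + 4·-3] = (-12, -12).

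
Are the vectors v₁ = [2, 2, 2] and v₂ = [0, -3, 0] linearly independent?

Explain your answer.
Yes, linearly independent

Two vectors are linearly dependent iff one is a scalar multiple of the other.
No single scalar k satisfies v₂ = k·v₁ (the ratios of corresponding entries disagree), so v₁ and v₂ are linearly independent.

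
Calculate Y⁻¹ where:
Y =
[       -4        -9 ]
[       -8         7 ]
det(Y) = -100
Y⁻¹ =
[   -7/100    -9/100 ]
[    -2/25      1/25 ]

For a 2×2 matrix Y = [[a, b], [c, d]] with det(Y) ≠ 0, Y⁻¹ = (1/det(Y)) * [[d, -b], [-c, a]].
det(Y) = (-4)*(7) - (-9)*(-8) = -28 - 72 = -100.
Y⁻¹ = (1/-100) * [[7, 9], [8, -4]].
Dividing each entry by -100 and reducing:
Y⁻¹ =
[   -7/100    -9/100 ]
[    -2/25      1/25 ]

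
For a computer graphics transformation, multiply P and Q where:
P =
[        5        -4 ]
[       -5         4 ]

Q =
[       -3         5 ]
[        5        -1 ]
PQ =
[      -35        29 ]
[       35       -29 ]

Matrix multiplication: (PQ)[i][j] = sum over k of P[i][k] * Q[k][j].
  (PQ)[0][0] = (5)*(-3) + (-4)*(5) = -35
  (PQ)[0][1] = (5)*(5) + (-4)*(-1) = 29
  (PQ)[1][0] = (-5)*(-3) + (4)*(5) = 35
  (PQ)[1][1] = (-5)*(5) + (4)*(-1) = -29
PQ =
[      -35        29 ]
[       35       -29 ]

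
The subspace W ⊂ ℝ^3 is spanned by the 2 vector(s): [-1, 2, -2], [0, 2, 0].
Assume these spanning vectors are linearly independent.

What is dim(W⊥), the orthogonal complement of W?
dim(W⊥) = 1

For any subspace W of ℝ^n, dim(W) + dim(W⊥) = n (the whole-space dimension).
Here the given 2 vectors are linearly independent, so dim(W) = 2.
Thus dim(W⊥) = n - dim(W) = 3 - 2 = 1.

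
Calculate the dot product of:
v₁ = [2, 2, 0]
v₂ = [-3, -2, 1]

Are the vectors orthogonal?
-10, No

The dot product is the sum of products of corresponding components.
v₁·v₂ = (2)*(-3) + (2)*(-2) + (0)*(1) = -6 - 4 + 0 = -10.
Two vectors are orthogonal iff their dot product is 0; here the dot product is -10, so the vectors are not orthogonal.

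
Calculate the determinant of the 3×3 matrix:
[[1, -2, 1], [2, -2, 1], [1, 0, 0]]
0

Expansion along first row:
det = 1·det([[-2,1],[0,0]]) - -2·det([[2,1],[1,0]]) + 1·det([[2,-2],[1,0]])
    = 1·(-2·0 - 1·0) - -2·(2·0 - 1·1) + 1·(2·0 - -2·1)
    = 1·0 - -2·-1 + 1·2
    = 0 + -2 + 2 = 0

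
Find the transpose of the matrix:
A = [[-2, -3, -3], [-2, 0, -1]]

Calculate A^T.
[[-2, -2], [-3, 0], [-3, -1]]

The transpose sends entry (i,j) to (j,i); rows become columns.
Row 0 of A: [-2, -3, -3] -> column 0 of A^T.
Row 1 of A: [-2, 0, -1] -> column 1 of A^T.
A^T = [[-2, -2], [-3, 0], [-3, -1]]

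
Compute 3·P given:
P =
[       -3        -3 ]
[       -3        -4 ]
3P =
[       -9        -9 ]
[       -9       -12 ]

Scalar multiplication is elementwise: (3P)[i][j] = 3 * P[i][j].
  (3P)[0][0] = 3 * (-3) = -9
  (3P)[0][1] = 3 * (-3) = -9
  (3P)[1][0] = 3 * (-3) = -9
  (3P)[1][1] = 3 * (-4) = -12
3P =
[       -9        -9 ]
[       -9       -12 ]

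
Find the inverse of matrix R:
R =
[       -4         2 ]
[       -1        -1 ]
det(R) = 6
R⁻¹ =
[     -1/6      -1/3 ]
[      1/6      -2/3 ]

For a 2×2 matrix R = [[a, b], [c, d]] with det(R) ≠ 0, R⁻¹ = (1/det(R)) * [[d, -b], [-c, a]].
det(R) = (-4)*(-1) - (2)*(-1) = 4 + 2 = 6.
R⁻¹ = (1/6) * [[-1, -2], [1, -4]].
Dividing each entry by 6 and reducing:
R⁻¹ =
[     -1/6      -1/3 ]
[      1/6      -2/3 ]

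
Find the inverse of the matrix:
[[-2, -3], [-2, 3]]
[[-1/4, -1/4], [-1/6, 1/6]]

For [[a,b],[c,d]], inverse = (1/det)·[[d,-b],[-c,a]]
det = -2·3 - -3·-2 = -12
Inverse = (1/-12)·[[3, 3], [2, -2]]
        = [[-1/4, -1/4], [-1/6, 1/6]]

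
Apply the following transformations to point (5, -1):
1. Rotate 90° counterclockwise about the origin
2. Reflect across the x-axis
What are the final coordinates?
(1, -5)

Step 1: Rotate 90° → (1, 5)
Step 2: Reflect across the x-axis → (1, -5)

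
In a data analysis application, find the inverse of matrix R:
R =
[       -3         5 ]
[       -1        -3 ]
det(R) = 14
R⁻¹ =
[    -3/14     -5/14 ]
[     1/14     -3/14 ]

For a 2×2 matrix R = [[a, b], [c, d]] with det(R) ≠ 0, R⁻¹ = (1/det(R)) * [[d, -b], [-c, a]].
det(R) = (-3)*(-3) - (5)*(-1) = 9 + 5 = 14.
R⁻¹ = (1/14) * [[-3, -5], [1, -3]].
Dividing each entry by 14 and reducing:
R⁻¹ =
[    -3/14     -5/14 ]
[     1/14     -3/14 ]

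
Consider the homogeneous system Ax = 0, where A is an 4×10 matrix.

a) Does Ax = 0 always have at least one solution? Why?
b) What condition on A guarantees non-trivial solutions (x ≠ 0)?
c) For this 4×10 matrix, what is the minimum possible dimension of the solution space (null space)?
a) Yes, x = 0 is always a solution. b) When A has linearly dependent columns (rank < n). c) Minimum nullity = 6.

a) x = 0 satisfies A·0 = 0, so the zero vector is always a solution.
b) Non-trivial solutions exist iff the columns of A are linearly dependent, equivalently rank(A) < n (the number of columns).
c) By rank-nullity, rank(A) + nullity(A) = n = 10. Since A has only 4 rows, rank(A) ≤ 4, so nullity(A) ≥ 10 - 4 = 6.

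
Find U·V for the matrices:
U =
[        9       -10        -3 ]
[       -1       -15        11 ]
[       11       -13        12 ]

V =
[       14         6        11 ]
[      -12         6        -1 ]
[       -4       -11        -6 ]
UV =
[      258        27       127 ]
[      122      -217       -62 ]
[      262      -144        62 ]

Matrix multiplication: (UV)[i][j] = sum over k of U[i][k] * V[k][j].
  (UV)[0][0] = (9)*(14) + (-10)*(-12) + (-3)*(-4) = 258
  (UV)[0][1] = (9)*(6) + (-10)*(6) + (-3)*(-11) = 27
  (UV)[0][2] = (9)*(11) + (-10)*(-1) + (-3)*(-6) = 127
  (UV)[1][0] = (-1)*(14) + (-15)*(-12) + (11)*(-4) = 122
  (UV)[1][1] = (-1)*(6) + (-15)*(6) + (11)*(-11) = -217
  (UV)[1][2] = (-1)*(11) + (-15)*(-1) + (11)*(-6) = -62
  (UV)[2][0] = (11)*(14) + (-13)*(-12) + (12)*(-4) = 262
  (UV)[2][1] = (11)*(6) + (-13)*(6) + (12)*(-11) = -144
  (UV)[2][2] = (11)*(11) + (-13)*(-1) + (12)*(-6) = 62
UV =
[      258        27       127 ]
[      122      -217       -62 ]
[      262      -144        62 ]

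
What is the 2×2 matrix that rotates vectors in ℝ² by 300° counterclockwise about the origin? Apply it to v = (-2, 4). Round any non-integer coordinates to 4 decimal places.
R = [[1/2, √3/2], [-√3/2, 1/2]]; R·v = (2.4641, 3.7321)

A counterclockwise rotation by angle θ in ℝ² has matrix R(θ) = [[cos θ, -sin θ], [sin θ, cos θ]].
For θ = 300°: cos θ = 1/2, sin θ = -√3/2.
R(300°) = [[1/2, √3/2], [-√3/2, 1/2]].
R·v = [1/2·-2 + (√3/2)·4, -√3/2·-2 + 1/2·4] = (2.4641, 3.7321).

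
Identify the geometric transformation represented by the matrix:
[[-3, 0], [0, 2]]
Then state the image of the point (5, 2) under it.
non-uniform scaling by (-3, 2); image of (5, 2) is (-15, 4)

This is diagonal with distinct entries, so it scales the x-axis by -3 and the y-axis by 2.
The matrix [[-3, 0], [0, 2]] represents: non-uniform scaling by (-3, 2).
Applying it to (5, 2): [-3·5 + 0·2, 0·5 + 2·2] = (-15, 4).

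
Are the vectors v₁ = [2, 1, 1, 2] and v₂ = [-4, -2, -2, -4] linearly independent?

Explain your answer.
No, linearly dependent (v₂ = -2·v₁)

Check whether there is a scalar k with v₂ = k·v₁.
Comparing components, k = -2 satisfies -2·[2, 1, 1, 2] = [-4, -2, -2, -4].
Since v₂ is a scalar multiple of v₁, the two vectors are linearly dependent.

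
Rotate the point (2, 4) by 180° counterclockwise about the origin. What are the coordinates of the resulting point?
(-2, -4)

Rotation matrix R(θ) = [[cos θ, -sin θ], [sin θ, cos θ]]; for θ = 180°:
R = [[-1, 0], [0, -1]]
Result: R × [2, 4]ᵀ = [-1·2 + (0)·4, 0·2 + (-1)·4]ᵀ = (-2, -4)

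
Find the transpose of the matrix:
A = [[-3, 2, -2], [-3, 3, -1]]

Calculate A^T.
[[-3, -3], [2, 3], [-2, -1]]

The transpose sends entry (i,j) to (j,i); rows become columns.
Row 0 of A: [-3, 2, -2] -> column 0 of A^T.
Row 1 of A: [-3, 3, -1] -> column 1 of A^T.
A^T = [[-3, -3], [2, 3], [-2, -1]]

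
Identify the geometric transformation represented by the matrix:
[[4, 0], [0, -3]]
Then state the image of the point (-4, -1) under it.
non-uniform scaling by (4, -3); image of (-4, -1) is (-16, 3)

This is diagonal with distinct entries, so it scales the x-axis by 4 and the y-axis by -3.
The matrix [[4, 0], [0, -3]] represents: non-uniform scaling by (4, -3).
Applying it to (-4, -1): [4·-4 + 0·-1, 0·-4 + -3·-1] = (-16, 3).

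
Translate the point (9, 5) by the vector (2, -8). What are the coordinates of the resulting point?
(11, -3)

Translation by (2, -8):
x' = 9 + 2 = 11
y' = 5 + -8 = -3
Homogeneous matrix: [[1, 0, 2], [0, 1, -8], [0, 0, 1]]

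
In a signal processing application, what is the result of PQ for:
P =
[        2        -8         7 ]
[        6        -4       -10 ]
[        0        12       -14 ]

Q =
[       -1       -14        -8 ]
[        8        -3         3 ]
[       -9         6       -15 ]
PQ =
[     -129        38      -145 ]
[       52      -132        90 ]
[      222      -120       246 ]

Matrix multiplication: (PQ)[i][j] = sum over k of P[i][k] * Q[k][j].
  (PQ)[0][0] = (2)*(-1) + (-8)*(8) + (7)*(-9) = -129
  (PQ)[0][1] = (2)*(-14) + (-8)*(-3) + (7)*(6) = 38
  (PQ)[0][2] = (2)*(-8) + (-8)*(3) + (7)*(-15) = -145
  (PQ)[1][0] = (6)*(-1) + (-4)*(8) + (-10)*(-9) = 52
  (PQ)[1][1] = (6)*(-14) + (-4)*(-3) + (-10)*(6) = -132
  (PQ)[1][2] = (6)*(-8) + (-4)*(3) + (-10)*(-15) = 90
  (PQ)[2][0] = (0)*(-1) + (12)*(8) + (-14)*(-9) = 222
  (PQ)[2][1] = (0)*(-14) + (12)*(-3) + (-14)*(6) = -120
  (PQ)[2][2] = (0)*(-8) + (12)*(3) + (-14)*(-15) = 246
PQ =
[     -129        38      -145 ]
[       52      -132        90 ]
[      222      -120       246 ]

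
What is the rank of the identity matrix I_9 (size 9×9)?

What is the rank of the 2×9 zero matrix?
rank(I_9) = 9, rank(0) = 0

The identity I_9 has 9 columns that are the standard basis vectors e_1, …, e_9. These are linearly independent, so all 9 columns are pivots and rank(I_9) = 9.
The 2×9 zero matrix has every entry zero, so every row is the zero row and there are no pivots; rank(0) = 0.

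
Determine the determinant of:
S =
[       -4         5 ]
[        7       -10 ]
det(S) = 5

For a 2×2 matrix [[a, b], [c, d]], det = a*d - b*c.
det(S) = (-4)*(-10) - (5)*(7) = 40 - 35 = 5.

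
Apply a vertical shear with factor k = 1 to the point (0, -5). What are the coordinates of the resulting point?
(0, -5)

Shear matrix for vertical shear with factor k = 1:
[[1, 0], [1, 1]]
Result: (0, -5) → (0, -5)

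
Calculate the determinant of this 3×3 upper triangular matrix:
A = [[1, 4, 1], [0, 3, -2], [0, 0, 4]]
12

The determinant of a triangular matrix is the product of its diagonal entries (the off-diagonal entries above the diagonal do not affect it).
det(A) = (1) * (3) * (4) = 12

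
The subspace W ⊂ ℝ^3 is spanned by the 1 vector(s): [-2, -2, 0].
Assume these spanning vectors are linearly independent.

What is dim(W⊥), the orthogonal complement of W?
dim(W⊥) = 2

For any subspace W of ℝ^n, dim(W) + dim(W⊥) = n (the whole-space dimension).
Here the given 1 vectors are linearly independent, so dim(W) = 1.
Thus dim(W⊥) = n - dim(W) = 3 - 1 = 2.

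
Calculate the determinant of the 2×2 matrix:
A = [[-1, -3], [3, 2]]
7

For A = [[a, b], [c, d]], det(A) = a*d - b*c.
det(A) = (-1)*(2) - (-3)*(3) = -2 - -9 = 7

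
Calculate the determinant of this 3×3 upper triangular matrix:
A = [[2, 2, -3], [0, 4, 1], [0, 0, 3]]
24

The determinant of a triangular matrix is the product of its diagonal entries (the off-diagonal entries above the diagonal do not affect it).
det(A) = (2) * (4) * (3) = 24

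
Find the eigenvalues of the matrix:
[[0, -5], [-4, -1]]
λ = -5 and λ = 4

Characteristic equation: det(A - λI) = 0
λ² - (trace)λ + (det) = 0
λ² - (-1)λ + (-20) = 0
λ² + 1λ - 20 = 0
Solving: λ = -5, 4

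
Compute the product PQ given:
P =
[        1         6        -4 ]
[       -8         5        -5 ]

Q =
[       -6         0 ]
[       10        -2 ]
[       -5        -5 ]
PQ =
[       74         8 ]
[      123        15 ]

Matrix multiplication: (PQ)[i][j] = sum over k of P[i][k] * Q[k][j].
  (PQ)[0][0] = (1)*(-6) + (6)*(10) + (-4)*(-5) = 74
  (PQ)[0][1] = (1)*(0) + (6)*(-2) + (-4)*(-5) = 8
  (PQ)[1][0] = (-8)*(-6) + (5)*(10) + (-5)*(-5) = 123
  (PQ)[1][1] = (-8)*(0) + (5)*(-2) + (-5)*(-5) = 15
PQ =
[       74         8 ]
[      123        15 ]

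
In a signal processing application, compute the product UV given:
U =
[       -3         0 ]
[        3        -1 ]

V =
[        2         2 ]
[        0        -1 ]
UV =
[       -6        -6 ]
[        6         7 ]

Matrix multiplication: (UV)[i][j] = sum over k of U[i][k] * V[k][j].
  (UV)[0][0] = (-3)*(2) + (0)*(0) = -6
  (UV)[0][1] = (-3)*(2) + (0)*(-1) = -6
  (UV)[1][0] = (3)*(2) + (-1)*(0) = 6
  (UV)[1][1] = (3)*(2) + (-1)*(-1) = 7
UV =
[       -6        -6 ]
[        6         7 ]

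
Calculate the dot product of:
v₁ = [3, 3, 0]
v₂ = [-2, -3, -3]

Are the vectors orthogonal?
-15, No

The dot product is the sum of products of corresponding components.
v₁·v₂ = (3)*(-2) + (3)*(-3) + (0)*(-3) = -6 - 9 + 0 = -15.
Two vectors are orthogonal iff their dot product is 0; here the dot product is -15, so the vectors are not orthogonal.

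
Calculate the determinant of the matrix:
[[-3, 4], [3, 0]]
-12

For a 2×2 matrix [[a, b], [c, d]], det = ad - bc
det = (-3)(0) - (4)(3) = 0 - 12 = -12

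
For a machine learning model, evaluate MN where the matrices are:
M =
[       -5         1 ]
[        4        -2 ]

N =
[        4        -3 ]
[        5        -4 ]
MN =
[      -15        11 ]
[        6        -4 ]

Matrix multiplication: (MN)[i][j] = sum over k of M[i][k] * N[k][j].
  (MN)[0][0] = (-5)*(4) + (1)*(5) = -15
  (MN)[0][1] = (-5)*(-3) + (1)*(-4) = 11
  (MN)[1][0] = (4)*(4) + (-2)*(5) = 6
  (MN)[1][1] = (4)*(-3) + (-2)*(-4) = -4
MN =
[      -15        11 ]
[        6        -4 ]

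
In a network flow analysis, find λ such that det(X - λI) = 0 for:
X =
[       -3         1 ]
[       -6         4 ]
λ = -2, 3

Solve det(X - λI) = 0. For a 2×2 matrix the characteristic equation is λ² - (trace)λ + det = 0.
trace(X) = a + d = -3 + 4 = 1.
det(X) = a*d - b*c = (-3)*(4) - (1)*(-6) = -12 + 6 = -6.
Characteristic equation: λ² - (1)λ + (-6) = 0.
Discriminant = (1)² - 4*(-6) = 1 + 24 = 25.
λ = (1 ± √25) / 2 = (1 ± 5) / 2 = -2, 3.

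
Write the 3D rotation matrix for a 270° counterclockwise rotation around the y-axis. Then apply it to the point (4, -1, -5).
R = [[0, 0, -1], [0, 1, 0], [1, 0, 0]]; R·(4, -1, -5) = (5, -1, 4)

Rotation matrix for 270° around y-axis:
cos(270°) = 0, sin(270°) = -1
R = [[0, 0, -1], [0, 1, 0], [1, 0, 0]]
Apply to (4, -1, -5): R·[4, -1, -5]ᵀ = (5, -1, 4)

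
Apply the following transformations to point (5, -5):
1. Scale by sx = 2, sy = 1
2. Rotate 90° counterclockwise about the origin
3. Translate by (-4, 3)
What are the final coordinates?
(1, 13)

Step 1: Scale → (10, -5)
Step 2: Rotate 90° → (5, 10)
Step 3: Translate → (1, 13)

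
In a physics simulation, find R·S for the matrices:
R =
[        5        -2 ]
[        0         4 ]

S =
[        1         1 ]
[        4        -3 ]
RS =
[       -3        11 ]
[       16       -12 ]

Matrix multiplication: (RS)[i][j] = sum over k of R[i][k] * S[k][j].
  (RS)[0][0] = (5)*(1) + (-2)*(4) = -3
  (RS)[0][1] = (5)*(1) + (-2)*(-3) = 11
  (RS)[1][0] = (0)*(1) + (4)*(4) = 16
  (RS)[1][1] = (0)*(1) + (4)*(-3) = -12
RS =
[       -3        11 ]
[       16       -12 ]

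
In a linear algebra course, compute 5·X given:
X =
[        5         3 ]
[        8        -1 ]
5X =
[       25        15 ]
[       40        -5 ]

Scalar multiplication is elementwise: (5X)[i][j] = 5 * X[i][j].
  (5X)[0][0] = 5 * (5) = 25
  (5X)[0][1] = 5 * (3) = 15
  (5X)[1][0] = 5 * (8) = 40
  (5X)[1][1] = 5 * (-1) = -5
5X =
[       25        15 ]
[       40        -5 ]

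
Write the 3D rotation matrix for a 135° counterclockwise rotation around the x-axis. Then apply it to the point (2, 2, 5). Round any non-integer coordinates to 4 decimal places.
R = [[1, 0, 0], [0, -√2/2, -√2/2], [0, √2/2, -√2/2]]; R·(2, 2, 5) = (2.0000, -4.9497, -2.1213)

Rotation matrix for 135° around x-axis:
cos(135°) = -√2/2, sin(135°) = √2/2
R = [[1, 0, 0], [0, -√2/2, -√2/2], [0, √2/2, -√2/2]]
Apply to (2, 2, 5): R·[2, 2, 5]ᵀ = (2.0000, -4.9497, -2.1213)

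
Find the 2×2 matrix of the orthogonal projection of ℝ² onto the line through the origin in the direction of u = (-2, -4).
[[1/5, 2/5], [2/5, 4/5]]

The orthogonal projection onto the line spanned by a nonzero vector u = (a, b) has matrix P = (u uᵀ) / (uᵀ u) = (1/(a² + b²)) · [[a², ab], [ab, b²]].
Here u = (-2, -4), so a² + b² = 4 + 16 = 20.
P = (1/20) · [[4, 8], [8, 16]] = [[1/5, 2/5], [2/5, 4/5]].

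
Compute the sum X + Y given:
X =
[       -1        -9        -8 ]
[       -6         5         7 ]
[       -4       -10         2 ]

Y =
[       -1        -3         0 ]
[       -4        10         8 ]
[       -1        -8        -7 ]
X + Y =
[       -2       -12        -8 ]
[      -10        15        15 ]
[       -5       -18        -5 ]

Matrix addition is elementwise: (X+Y)[i][j] = X[i][j] + Y[i][j].
  (X+Y)[0][0] = (-1) + (-1) = -2
  (X+Y)[0][1] = (-9) + (-3) = -12
  (X+Y)[0][2] = (-8) + (0) = -8
  (X+Y)[1][0] = (-6) + (-4) = -10
  (X+Y)[1][1] = (5) + (10) = 15
  (X+Y)[1][2] = (7) + (8) = 15
  (X+Y)[2][0] = (-4) + (-1) = -5
  (X+Y)[2][1] = (-10) + (-8) = -18
  (X+Y)[2][2] = (2) + (-7) = -5
X + Y =
[       -2       -12        -8 ]
[      -10        15        15 ]
[       -5       -18        -5 ]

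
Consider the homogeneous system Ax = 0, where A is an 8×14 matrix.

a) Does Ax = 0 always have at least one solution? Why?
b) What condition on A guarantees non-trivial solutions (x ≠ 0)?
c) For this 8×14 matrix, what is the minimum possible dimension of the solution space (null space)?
a) Yes, x = 0 is always a solution. b) When A has linearly dependent columns (rank < n). c) Minimum nullity = 6.

a) x = 0 satisfies A·0 = 0, so the zero vector is always a solution.
b) Non-trivial solutions exist iff the columns of A are linearly dependent, equivalently rank(A) < n (the number of columns).
c) By rank-nullity, rank(A) + nullity(A) = n = 14. Since A has only 8 rows, rank(A) ≤ 8, so nullity(A) ≥ 14 - 8 = 6.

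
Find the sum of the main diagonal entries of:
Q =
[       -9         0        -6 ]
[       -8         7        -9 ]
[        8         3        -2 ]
tr(Q) = -9 + 7 - 2 = -4

The trace of a square matrix is the sum of its diagonal entries.
Diagonal entries of Q: Q[0][0] = -9, Q[1][1] = 7, Q[2][2] = -2.
tr(Q) = -9 + 7 - 2 = -4.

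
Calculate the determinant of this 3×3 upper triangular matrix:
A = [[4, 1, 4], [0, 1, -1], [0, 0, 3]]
12

The determinant of a triangular matrix is the product of its diagonal entries (the off-diagonal entries above the diagonal do not affect it).
det(A) = (4) * (1) * (3) = 12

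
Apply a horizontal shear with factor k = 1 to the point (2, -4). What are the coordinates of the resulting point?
(-2, -4)

Shear matrix for horizontal shear with factor k = 1:
[[1, 1], [0, 1]]
Result: (2, -4) → (-2, -4)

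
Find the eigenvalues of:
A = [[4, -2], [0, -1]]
λ = -1, 4

Solve det(A - λI) = 0. For a 2×2 matrix this is λ² - (trace)λ + det = 0.
trace(A) = 4 - 1 = 3.
det(A) = (4)*(-1) - (-2)*(0) = -4 - 0 = -4.
Characteristic equation: λ² - (3)λ + (-4) = 0.
Discriminant: (3)² - 4*(-4) = 9 + 16 = 25.
Roots: λ = (3 ± √25) / 2 = -1, 4.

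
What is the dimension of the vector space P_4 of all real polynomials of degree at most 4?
Dimension = 5

A polynomial of degree at most 4 can be written as a₀ + a₁x + a₂x² + … + a_4x^4, with 5 free coefficients a₀, …, a_4.
The set {1, x, x², …, x^4} is a basis: it spans P_4 (every such polynomial is a linear combination of these) and is linearly independent (a polynomial is zero iff all its coefficients are zero).
Therefore dim(P_4) = 4 + 1 = 5.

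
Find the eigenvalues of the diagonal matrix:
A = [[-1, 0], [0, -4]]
λ₁ = -1, λ₂ = -4

The characteristic polynomial of A is det(A - λI) = (-1 - λ)(-4 - λ) = 0.
The roots are λ = -1 and λ = -4, so the eigenvalues are the diagonal entries.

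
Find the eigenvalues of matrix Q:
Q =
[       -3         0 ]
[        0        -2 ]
λ = -3, -2

Solve det(Q - λI) = 0. For a 2×2 matrix the characteristic equation is λ² - (trace)λ + det = 0.
trace(Q) = a + d = -3 - 2 = -5.
det(Q) = a*d - b*c = (-3)*(-2) - (0)*(0) = 6 - 0 = 6.
Characteristic equation: λ² - (-5)λ + (6) = 0.
Discriminant = (-5)² - 4*(6) = 25 - 24 = 1.
λ = (-5 ± √1) / 2 = (-5 ± 1) / 2 = -3, -2.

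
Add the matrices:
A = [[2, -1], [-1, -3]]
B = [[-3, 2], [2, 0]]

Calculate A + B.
[[-1, 1], [1, -3]]

Add corresponding elements:
(2)+(-3)=-1
(-1)+(2)=1
(-1)+(2)=1
(-3)+(0)=-3
A + B = [[-1, 1], [1, -3]]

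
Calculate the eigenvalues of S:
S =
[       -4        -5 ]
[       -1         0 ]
λ = -5, 1

Solve det(S - λI) = 0. For a 2×2 matrix the characteristic equation is λ² - (trace)λ + det = 0.
trace(S) = a + d = -4 + 0 = -4.
det(S) = a*d - b*c = (-4)*(0) - (-5)*(-1) = 0 - 5 = -5.
Characteristic equation: λ² - (-4)λ + (-5) = 0.
Discriminant = (-4)² - 4*(-5) = 16 + 20 = 36.
λ = (-4 ± √36) / 2 = (-4 ± 6) / 2 = -5, 1.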